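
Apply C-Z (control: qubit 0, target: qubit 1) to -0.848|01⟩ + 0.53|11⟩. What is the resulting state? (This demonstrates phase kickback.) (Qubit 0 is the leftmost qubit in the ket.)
-0.848|01⟩ - 0.53|11⟩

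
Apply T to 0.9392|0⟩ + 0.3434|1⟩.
0.9392|0⟩ + (0.2428 + 0.2428i)|1⟩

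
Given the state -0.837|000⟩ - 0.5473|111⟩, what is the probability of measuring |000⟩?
0.7006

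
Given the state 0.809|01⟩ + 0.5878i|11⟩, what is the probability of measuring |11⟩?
0.3455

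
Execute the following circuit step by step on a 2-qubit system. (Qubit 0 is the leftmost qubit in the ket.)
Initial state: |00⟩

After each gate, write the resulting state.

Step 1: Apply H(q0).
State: 1/√2|00⟩ + 1/√2|10⟩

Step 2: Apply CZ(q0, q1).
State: 1/√2|00⟩ + 1/√2|10⟩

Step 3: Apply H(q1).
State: 1/2|00⟩ + 1/2|01⟩ + 1/2|10⟩ + 1/2|11⟩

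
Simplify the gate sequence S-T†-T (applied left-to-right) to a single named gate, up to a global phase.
S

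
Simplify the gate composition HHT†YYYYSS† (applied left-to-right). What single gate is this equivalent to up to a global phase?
T†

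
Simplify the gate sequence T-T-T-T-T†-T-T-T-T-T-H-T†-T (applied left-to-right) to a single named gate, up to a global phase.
H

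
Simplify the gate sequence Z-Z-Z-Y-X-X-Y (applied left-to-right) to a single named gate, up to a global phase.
Z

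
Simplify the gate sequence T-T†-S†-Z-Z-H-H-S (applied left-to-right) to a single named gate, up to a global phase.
I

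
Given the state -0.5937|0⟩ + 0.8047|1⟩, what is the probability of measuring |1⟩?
0.6475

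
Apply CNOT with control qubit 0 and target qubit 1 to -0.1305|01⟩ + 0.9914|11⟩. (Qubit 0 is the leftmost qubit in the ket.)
-0.1305|01⟩ + 0.9914|10⟩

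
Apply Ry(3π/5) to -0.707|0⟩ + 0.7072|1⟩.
-0.9877|0⟩ - 0.1563|1⟩

Ry(3π/5) = [[cos(θ/2), −sin(θ/2)], [sin(θ/2), cos(θ/2)]]; θ = 3π/5, cos(θ/2) ≈ 0.587785, sin(θ/2) ≈ 0.809017.
With a = amp(|0⟩) = -0.707 and b = amp(|1⟩) = 0.7072:
new amp(|0⟩) = (0.587785)·a + (-0.809017)·b = -0.9877
new amp(|1⟩) = (0.809017)·a + (0.587785)·b = -0.1563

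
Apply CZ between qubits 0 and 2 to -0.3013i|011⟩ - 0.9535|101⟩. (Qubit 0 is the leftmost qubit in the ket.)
-0.3013i|011⟩ + 0.9535|101⟩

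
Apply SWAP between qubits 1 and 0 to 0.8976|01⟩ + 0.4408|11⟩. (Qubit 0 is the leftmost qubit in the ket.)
0.8976|10⟩ + 0.4408|11⟩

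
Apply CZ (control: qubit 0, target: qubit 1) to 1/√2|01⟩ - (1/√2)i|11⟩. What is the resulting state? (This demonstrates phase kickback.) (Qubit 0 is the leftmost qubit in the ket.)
1/√2|01⟩ + (1/√2)i|11⟩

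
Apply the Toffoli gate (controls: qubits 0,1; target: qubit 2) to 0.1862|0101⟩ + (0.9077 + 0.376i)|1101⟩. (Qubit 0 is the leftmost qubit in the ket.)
0.1862|0101⟩ + (0.9077 + 0.376i)|1111⟩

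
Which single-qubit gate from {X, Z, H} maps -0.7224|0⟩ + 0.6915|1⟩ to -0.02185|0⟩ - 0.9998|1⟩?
H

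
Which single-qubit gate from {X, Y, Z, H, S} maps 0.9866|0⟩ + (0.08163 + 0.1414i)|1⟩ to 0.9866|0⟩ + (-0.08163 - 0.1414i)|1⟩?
Z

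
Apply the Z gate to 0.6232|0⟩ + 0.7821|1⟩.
0.6232|0⟩ - 0.7821|1⟩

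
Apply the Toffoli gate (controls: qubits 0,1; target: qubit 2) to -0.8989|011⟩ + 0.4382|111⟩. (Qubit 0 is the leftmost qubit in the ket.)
-0.8989|011⟩ + 0.4382|110⟩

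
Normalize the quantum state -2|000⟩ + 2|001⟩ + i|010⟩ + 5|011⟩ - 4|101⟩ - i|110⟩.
-0.2801|000⟩ + 0.2801|001⟩ + 0.14i|010⟩ + 0.7001|011⟩ - 0.5601|101⟩ - 0.14i|110⟩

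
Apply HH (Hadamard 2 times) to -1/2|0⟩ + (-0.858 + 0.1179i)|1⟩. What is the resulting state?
-1/2|0⟩ + (-0.858 + 0.1179i)|1⟩

H² = I, so an even number of Hadamards cancels: H^2 = I and the state is unchanged.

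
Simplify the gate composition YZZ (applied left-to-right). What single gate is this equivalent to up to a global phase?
Y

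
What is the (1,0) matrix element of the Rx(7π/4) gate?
-0.3827i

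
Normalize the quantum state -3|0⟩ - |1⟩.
-0.9487|0⟩ - 0.3162|1⟩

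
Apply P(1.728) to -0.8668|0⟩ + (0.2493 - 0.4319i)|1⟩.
-0.8668|0⟩ + (0.3875 + 0.3138i)|1⟩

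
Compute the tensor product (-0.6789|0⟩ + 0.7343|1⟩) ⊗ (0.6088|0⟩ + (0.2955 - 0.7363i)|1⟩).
-0.4133|00⟩ + (-0.2006 + 0.4999i)|01⟩ + 0.447|10⟩ + (0.217 - 0.5407i)|11⟩

amp(|b₁b₂…⟩) = product of the factor amplitudes for bits b₁, b₂, …; only kets whose every factor amplitude is nonzero survive.
|00⟩: (-0.6789)(0.6088) = -0.4133
|01⟩: (-0.6789)(0.2955 - 0.7363i) = (-0.2006 + 0.4999i)
|10⟩: (0.7343)(0.6088) = 0.447
|11⟩: (0.7343)(0.2955 - 0.7363i) = (0.217 - 0.5407i)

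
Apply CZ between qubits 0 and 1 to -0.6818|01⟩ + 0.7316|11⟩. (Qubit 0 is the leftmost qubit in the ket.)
-0.6818|01⟩ - 0.7316|11⟩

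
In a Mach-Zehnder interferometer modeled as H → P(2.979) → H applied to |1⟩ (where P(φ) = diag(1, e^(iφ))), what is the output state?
(0.9934 - 0.08094i)|0⟩ + (0.006595 + 0.08094i)|1⟩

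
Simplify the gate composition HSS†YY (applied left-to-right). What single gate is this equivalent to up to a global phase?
H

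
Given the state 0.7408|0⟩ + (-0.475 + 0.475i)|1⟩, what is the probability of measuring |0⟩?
0.5488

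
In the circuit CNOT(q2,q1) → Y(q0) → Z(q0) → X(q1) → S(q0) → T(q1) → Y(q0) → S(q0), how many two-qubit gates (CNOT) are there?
1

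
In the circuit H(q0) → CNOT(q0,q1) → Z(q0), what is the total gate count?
3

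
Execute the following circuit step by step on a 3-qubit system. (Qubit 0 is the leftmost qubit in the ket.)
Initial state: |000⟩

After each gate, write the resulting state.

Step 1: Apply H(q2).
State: 1/√2|000⟩ + 1/√2|001⟩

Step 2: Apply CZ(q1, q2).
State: 1/√2|000⟩ + 1/√2|001⟩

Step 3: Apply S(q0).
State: 1/√2|000⟩ + 1/√2|001⟩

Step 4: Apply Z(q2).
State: 1/√2|000⟩ - 1/√2|001⟩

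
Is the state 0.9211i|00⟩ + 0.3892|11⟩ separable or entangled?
Entangled

Writing the state as a|00⟩ + b|01⟩ + c|10⟩ + d|11⟩, it is a product state iff ad − bc = 0.
Here (a, b, c, d) = (0.9211i, 0, 0, 0.3892): ad − bc = (0.9211i)(0.3892) − (0)(0) = 0.3585i ≠ 0, so the state is entangled.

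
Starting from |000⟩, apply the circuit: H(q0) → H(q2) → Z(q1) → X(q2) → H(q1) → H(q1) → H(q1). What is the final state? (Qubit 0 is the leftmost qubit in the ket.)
1/√8|000⟩ + 1/√8|001⟩ + 1/√8|010⟩ + 1/√8|011⟩ + 1/√8|100⟩ + 1/√8|101⟩ + 1/√8|110⟩ + 1/√8|111⟩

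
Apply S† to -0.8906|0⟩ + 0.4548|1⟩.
-0.8906|0⟩ - 0.4548i|1⟩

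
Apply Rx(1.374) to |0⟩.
0.7732|0⟩ - 0.6342i|1⟩

Rx(1.374) = [[cos(θ/2), −i·sin(θ/2)], [−i·sin(θ/2), cos(θ/2)]]; θ = 1.374, cos(θ/2) ≈ 0.773152, sin(θ/2) ≈ 0.634221.
With a = amp(|0⟩) = 1 and b = amp(|1⟩) = 0:
new amp(|0⟩) = (0.773152)·a + (-0.634221i)·b = 0.7732
new amp(|1⟩) = (-0.634221i)·a + (0.773152)·b = -0.6342i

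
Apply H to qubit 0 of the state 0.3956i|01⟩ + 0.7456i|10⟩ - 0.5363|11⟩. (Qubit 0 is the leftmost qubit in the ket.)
0.5272i|00⟩ + (-0.3792 + 0.2797i)|01⟩ - 0.5272i|10⟩ + (0.3792 + 0.2797i)|11⟩

H on qubit 0 mixes each pair of kets that differ only in qubit 0: amplitudes (a, b) of (|…0…⟩, |…1…⟩) become ((a + b)/√2, (a − b)/√2). Kets absent from the input have amplitude 0.
(|00⟩, |10⟩): (a, b) = (0, 0.7456i) → (0.5272i, -0.5272i)
(|01⟩, |11⟩): (a, b) = (0.3956i, -0.5363) → ((-0.3792 + 0.2797i), (0.3792 + 0.2797i))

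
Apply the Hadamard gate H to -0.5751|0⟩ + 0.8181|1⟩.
0.1718|0⟩ - 0.9851|1⟩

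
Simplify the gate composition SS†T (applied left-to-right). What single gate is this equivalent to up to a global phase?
T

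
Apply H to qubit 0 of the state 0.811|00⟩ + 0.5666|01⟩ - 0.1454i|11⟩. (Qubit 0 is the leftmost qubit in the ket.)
0.5735|00⟩ + (0.4006 - 0.1028i)|01⟩ + 0.5735|10⟩ + (0.4006 + 0.1028i)|11⟩

H on qubit 0 mixes each pair of kets that differ only in qubit 0: amplitudes (a, b) of (|…0…⟩, |…1…⟩) become ((a + b)/√2, (a − b)/√2). Kets absent from the input have amplitude 0.
(|00⟩, |10⟩): (a, b) = (0.811, 0) → (0.5735, 0.5735)
(|01⟩, |11⟩): (a, b) = (0.5666, -0.1454i) → ((0.4006 - 0.1028i), (0.4006 + 0.1028i))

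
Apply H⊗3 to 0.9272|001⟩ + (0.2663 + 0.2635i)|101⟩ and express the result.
(0.422 + 0.09316i)|000⟩ + (-0.422 - 0.09316i)|001⟩ + (0.422 + 0.09316i)|010⟩ + (-0.422 - 0.09316i)|011⟩ + (0.2337 - 0.09316i)|100⟩ + (-0.2337 + 0.09316i)|101⟩ + (0.2337 - 0.09316i)|110⟩ + (-0.2337 + 0.09316i)|111⟩

H⊗3 gives amp(|y⟩) = (1/2√2) Σ_x (−1)^(x·y) amp(|x⟩), where x·y is the number of positions in which both x and y have a 1.
|000⟩: (0.9272 + (0.2663 + 0.2635i))/(2√2) = (0.422 + 0.09316i)
|001⟩: (-0.9272 - (0.2663 + 0.2635i))/(2√2) = (-0.422 - 0.09316i)
|010⟩: (0.9272 + (0.2663 + 0.2635i))/(2√2) = (0.422 + 0.09316i)
|011⟩: (-0.9272 - (0.2663 + 0.2635i))/(2√2) = (-0.422 - 0.09316i)
|100⟩: (0.9272 - (0.2663 + 0.2635i))/(2√2) = (0.2337 - 0.09316i)
|101⟩: (-0.9272 + (0.2663 + 0.2635i))/(2√2) = (-0.2337 + 0.09316i)
|110⟩: (0.9272 - (0.2663 + 0.2635i))/(2√2) = (0.2337 - 0.09316i)
|111⟩: (-0.9272 + (0.2663 + 0.2635i))/(2√2) = (-0.2337 + 0.09316i)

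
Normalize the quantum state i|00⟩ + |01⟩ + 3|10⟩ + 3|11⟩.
0.2236i|00⟩ + 0.2236|01⟩ + 0.6708|10⟩ + 0.6708|11⟩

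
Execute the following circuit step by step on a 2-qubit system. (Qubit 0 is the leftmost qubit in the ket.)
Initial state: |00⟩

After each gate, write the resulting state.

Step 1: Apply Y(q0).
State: i|10⟩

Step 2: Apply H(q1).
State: (1/√2)i|10⟩ + (1/√2)i|11⟩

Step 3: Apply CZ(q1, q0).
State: (1/√2)i|10⟩ - (1/√2)i|11⟩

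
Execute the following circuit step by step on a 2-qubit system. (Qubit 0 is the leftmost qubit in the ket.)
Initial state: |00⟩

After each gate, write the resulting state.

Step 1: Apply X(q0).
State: |10⟩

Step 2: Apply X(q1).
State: |11⟩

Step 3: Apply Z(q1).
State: -|11⟩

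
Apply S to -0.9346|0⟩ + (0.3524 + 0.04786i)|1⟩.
-0.9346|0⟩ + (-0.04786 + 0.3524i)|1⟩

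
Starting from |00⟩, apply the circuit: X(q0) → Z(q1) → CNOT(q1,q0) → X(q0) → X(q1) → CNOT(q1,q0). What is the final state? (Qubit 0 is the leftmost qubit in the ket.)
|11⟩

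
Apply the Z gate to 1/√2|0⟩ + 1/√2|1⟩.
1/√2|0⟩ - 1/√2|1⟩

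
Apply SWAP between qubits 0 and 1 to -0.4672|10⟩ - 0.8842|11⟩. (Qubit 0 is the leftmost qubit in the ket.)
-0.4672|01⟩ - 0.8842|11⟩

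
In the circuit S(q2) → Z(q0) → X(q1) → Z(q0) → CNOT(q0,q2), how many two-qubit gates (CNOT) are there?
1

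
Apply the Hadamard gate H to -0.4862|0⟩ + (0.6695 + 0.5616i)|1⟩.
(0.1296 + 0.3971i)|0⟩ + (-0.8172 - 0.3971i)|1⟩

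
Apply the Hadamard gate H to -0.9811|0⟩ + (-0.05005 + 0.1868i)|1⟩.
(-0.7291 + 0.1321i)|0⟩ + (-0.6584 - 0.1321i)|1⟩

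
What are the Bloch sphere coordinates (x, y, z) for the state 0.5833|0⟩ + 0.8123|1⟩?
(0.9476, 0, -0.3196)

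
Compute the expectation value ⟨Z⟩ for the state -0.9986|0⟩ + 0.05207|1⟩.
0.9945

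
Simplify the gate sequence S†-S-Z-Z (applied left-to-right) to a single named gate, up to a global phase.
I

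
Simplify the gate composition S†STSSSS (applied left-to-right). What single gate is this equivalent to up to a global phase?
T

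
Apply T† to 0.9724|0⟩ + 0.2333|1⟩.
0.9724|0⟩ + (0.165 - 0.165i)|1⟩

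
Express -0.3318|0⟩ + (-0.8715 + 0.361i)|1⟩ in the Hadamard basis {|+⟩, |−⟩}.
(-0.8509 + 0.2553i)|+⟩ + (0.3816 - 0.2553i)|−⟩

With |ψ⟩ = α|0⟩ + β|1⟩, the Hadamard-basis coefficients are ⟨+|ψ⟩ = (α + β)/√2 and ⟨−|ψ⟩ = (α − β)/√2.
Here α = -0.3318, β = (-0.8715 + 0.361i): (α + β)/√2 = (-0.8509 + 0.2553i), (α − β)/√2 = (0.3816 - 0.2553i).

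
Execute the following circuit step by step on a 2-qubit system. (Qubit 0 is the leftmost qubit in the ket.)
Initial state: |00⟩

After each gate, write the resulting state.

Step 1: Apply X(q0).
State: |10⟩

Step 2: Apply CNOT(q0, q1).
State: |11⟩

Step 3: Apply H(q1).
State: 1/√2|10⟩ - 1/√2|11⟩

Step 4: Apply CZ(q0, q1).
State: 1/√2|10⟩ + 1/√2|11⟩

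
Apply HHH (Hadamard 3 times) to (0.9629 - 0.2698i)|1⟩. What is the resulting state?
(0.6809 - 0.1908i)|0⟩ + (-0.6809 + 0.1908i)|1⟩

H² = I, so H^3 = H: a single Hadamard. With (a, b) = (0, (0.9629 - 0.2698i)), H gives ((a + b)/√2, (a − b)/√2) = ((0.6809 - 0.1908i), (-0.6809 + 0.1908i)).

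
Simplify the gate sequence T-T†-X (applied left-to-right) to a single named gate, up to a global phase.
X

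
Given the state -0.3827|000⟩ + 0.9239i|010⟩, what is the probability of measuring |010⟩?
0.8536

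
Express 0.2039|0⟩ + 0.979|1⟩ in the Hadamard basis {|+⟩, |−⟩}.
0.8364|+⟩ - 0.5481|−⟩

With |ψ⟩ = α|0⟩ + β|1⟩, the Hadamard-basis coefficients are ⟨+|ψ⟩ = (α + β)/√2 and ⟨−|ψ⟩ = (α − β)/√2.
Here α = 0.2039, β = 0.979: (α + β)/√2 = 0.8364, (α − β)/√2 = -0.5481.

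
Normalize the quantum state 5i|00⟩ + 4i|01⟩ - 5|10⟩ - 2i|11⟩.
0.5976i|00⟩ + 0.4781i|01⟩ - 0.5976|10⟩ - 0.239i|11⟩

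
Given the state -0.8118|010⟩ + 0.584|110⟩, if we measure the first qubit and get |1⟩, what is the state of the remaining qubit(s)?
|10⟩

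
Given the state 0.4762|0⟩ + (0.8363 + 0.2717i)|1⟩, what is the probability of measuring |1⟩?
0.7732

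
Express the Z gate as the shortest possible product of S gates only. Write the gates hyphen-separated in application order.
S-S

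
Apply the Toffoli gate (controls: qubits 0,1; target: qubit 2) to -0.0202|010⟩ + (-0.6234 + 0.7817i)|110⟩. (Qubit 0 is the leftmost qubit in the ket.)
-0.0202|010⟩ + (-0.6234 + 0.7817i)|111⟩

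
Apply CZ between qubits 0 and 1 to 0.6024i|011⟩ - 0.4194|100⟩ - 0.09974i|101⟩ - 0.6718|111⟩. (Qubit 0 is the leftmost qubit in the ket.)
0.6024i|011⟩ - 0.4194|100⟩ - 0.09974i|101⟩ + 0.6718|111⟩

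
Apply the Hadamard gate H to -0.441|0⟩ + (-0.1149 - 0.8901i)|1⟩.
(-0.3931 - 0.6294i)|0⟩ + (-0.2306 + 0.6294i)|1⟩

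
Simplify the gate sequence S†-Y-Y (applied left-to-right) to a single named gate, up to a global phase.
S†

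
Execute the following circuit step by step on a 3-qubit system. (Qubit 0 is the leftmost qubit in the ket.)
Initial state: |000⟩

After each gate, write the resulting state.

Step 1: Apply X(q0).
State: |100⟩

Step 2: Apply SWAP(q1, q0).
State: |010⟩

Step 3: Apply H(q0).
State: 1/√2|010⟩ + 1/√2|110⟩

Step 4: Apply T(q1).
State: (1/2 + (1/2)i)|010⟩ + (1/2 + (1/2)i)|110⟩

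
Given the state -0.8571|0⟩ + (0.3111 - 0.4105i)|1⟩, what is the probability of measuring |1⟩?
0.2653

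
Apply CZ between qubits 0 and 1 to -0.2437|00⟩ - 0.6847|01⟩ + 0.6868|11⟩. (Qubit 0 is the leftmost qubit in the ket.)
-0.2437|00⟩ - 0.6847|01⟩ - 0.6868|11⟩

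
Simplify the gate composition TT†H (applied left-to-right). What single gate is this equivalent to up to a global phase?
H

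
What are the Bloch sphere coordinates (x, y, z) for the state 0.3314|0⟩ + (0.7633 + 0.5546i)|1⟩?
(0.5059, 0.3676, -0.7804)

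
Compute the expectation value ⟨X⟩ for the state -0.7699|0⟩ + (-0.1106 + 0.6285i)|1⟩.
0.1703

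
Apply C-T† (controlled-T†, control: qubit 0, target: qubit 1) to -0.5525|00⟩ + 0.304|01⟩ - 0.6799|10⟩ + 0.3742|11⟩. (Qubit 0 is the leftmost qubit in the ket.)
-0.5525|00⟩ + 0.304|01⟩ - 0.6799|10⟩ + (0.2646 - 0.2646i)|11⟩

C-T† leaves the control-|0⟩ kets |00⟩, |01⟩ unchanged and applies T† to qubit 1 on the control-|1⟩ pair (|10⟩, |11⟩).
T† = [[1, 0], [0, (1/√2 - (1/√2)i)]].
With a = amp(|10⟩) = -0.6799 and b = amp(|11⟩) = 0.3742:
new amp(|10⟩) = (1)·a = -0.6799
new amp(|11⟩) = (1/√2 - (1/√2)i)·b = (0.2646 - 0.2646i)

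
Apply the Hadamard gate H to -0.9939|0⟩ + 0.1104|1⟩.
-0.6247|0⟩ - 0.7809|1⟩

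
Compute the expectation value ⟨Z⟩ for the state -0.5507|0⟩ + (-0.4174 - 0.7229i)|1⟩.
-0.3935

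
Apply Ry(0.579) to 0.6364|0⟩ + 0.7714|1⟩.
0.3897|0⟩ + 0.921|1⟩

Ry(0.579) = [[cos(θ/2), −sin(θ/2)], [sin(θ/2), cos(θ/2)]]; θ = 0.579, cos(θ/2) ≈ 0.958387, sin(θ/2) ≈ 0.285473.
With a = amp(|0⟩) = 0.6364 and b = amp(|1⟩) = 0.7714:
new amp(|0⟩) = (0.958387)·a + (-0.285473)·b = 0.3897
new amp(|1⟩) = (0.285473)·a + (0.958387)·b = 0.921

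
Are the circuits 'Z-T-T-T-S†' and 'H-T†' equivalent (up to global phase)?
No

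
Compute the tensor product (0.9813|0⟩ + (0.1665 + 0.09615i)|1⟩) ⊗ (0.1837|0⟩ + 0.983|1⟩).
0.1803|00⟩ + 0.9646|01⟩ + (0.03059 + 0.01766i)|10⟩ + (0.1637 + 0.09452i)|11⟩

amp(|b₁b₂…⟩) = product of the factor amplitudes for bits b₁, b₂, …; only kets whose every factor amplitude is nonzero survive.
|00⟩: (0.9813)(0.1837) = 0.1803
|01⟩: (0.9813)(0.983) = 0.9646
|10⟩: (0.1665 + 0.09615i)(0.1837) = (0.03059 + 0.01766i)
|11⟩: (0.1665 + 0.09615i)(0.983) = (0.1637 + 0.09452i)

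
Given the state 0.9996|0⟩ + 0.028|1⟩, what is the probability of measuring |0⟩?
0.9992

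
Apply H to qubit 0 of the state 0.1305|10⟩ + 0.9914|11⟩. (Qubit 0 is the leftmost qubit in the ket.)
0.09228|00⟩ + 0.701|01⟩ - 0.09228|10⟩ - 0.701|11⟩

H on qubit 0 mixes each pair of kets that differ only in qubit 0: amplitudes (a, b) of (|…0…⟩, |…1…⟩) become ((a + b)/√2, (a − b)/√2). Kets absent from the input have amplitude 0.
(|00⟩, |10⟩): (a, b) = (0, 0.1305) → (0.09228, -0.09228)
(|01⟩, |11⟩): (a, b) = (0, 0.9914) → (0.701, -0.701)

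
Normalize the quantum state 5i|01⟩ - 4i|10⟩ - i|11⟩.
0.7715i|01⟩ - 0.6172i|10⟩ - 0.1543i|11⟩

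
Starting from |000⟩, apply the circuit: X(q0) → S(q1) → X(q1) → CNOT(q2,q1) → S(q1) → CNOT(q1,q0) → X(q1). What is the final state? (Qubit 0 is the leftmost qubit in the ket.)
i|000⟩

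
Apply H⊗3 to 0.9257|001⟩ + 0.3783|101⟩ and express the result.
0.461|000⟩ - 0.461|001⟩ + 0.461|010⟩ - 0.461|011⟩ + 0.1935|100⟩ - 0.1935|101⟩ + 0.1935|110⟩ - 0.1935|111⟩

H⊗3 gives amp(|y⟩) = (1/2√2) Σ_x (−1)^(x·y) amp(|x⟩), where x·y is the number of positions in which both x and y have a 1.
|000⟩: (0.9257 + 0.3783)/(2√2) = 0.461
|001⟩: (-0.9257 - 0.3783)/(2√2) = -0.461
|010⟩: (0.9257 + 0.3783)/(2√2) = 0.461
|011⟩: (-0.9257 - 0.3783)/(2√2) = -0.461
|100⟩: (0.9257 - 0.3783)/(2√2) = 0.1935
|101⟩: (-0.9257 + 0.3783)/(2√2) = -0.1935
|110⟩: (0.9257 - 0.3783)/(2√2) = 0.1935
|111⟩: (-0.9257 + 0.3783)/(2√2) = -0.1935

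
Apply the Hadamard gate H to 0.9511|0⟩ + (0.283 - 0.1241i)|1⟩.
(0.8726 - 0.08775i)|0⟩ + (0.4724 + 0.08775i)|1⟩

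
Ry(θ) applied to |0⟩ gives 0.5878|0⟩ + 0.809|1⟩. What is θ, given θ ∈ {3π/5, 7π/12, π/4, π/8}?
3π/5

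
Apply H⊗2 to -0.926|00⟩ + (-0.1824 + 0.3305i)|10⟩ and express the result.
(-0.5542 + 0.1653i)|00⟩ + (-0.5542 + 0.1653i)|01⟩ + (-0.3718 - 0.1653i)|10⟩ + (-0.3718 - 0.1653i)|11⟩

H⊗2 gives amp(|y⟩) = (1/2) Σ_x (−1)^(x·y) amp(|x⟩), where x·y is the number of positions in which both x and y have a 1.
|00⟩: (-0.926 + (-0.1824 + 0.3305i))/2 = (-0.5542 + 0.1653i)
|01⟩: (-0.926 + (-0.1824 + 0.3305i))/2 = (-0.5542 + 0.1653i)
|10⟩: (-0.926 - (-0.1824 + 0.3305i))/2 = (-0.3718 - 0.1653i)
|11⟩: (-0.926 - (-0.1824 + 0.3305i))/2 = (-0.3718 - 0.1653i)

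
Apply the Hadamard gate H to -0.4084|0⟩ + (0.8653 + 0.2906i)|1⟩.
(0.3231 + 0.2055i)|0⟩ + (-0.9006 - 0.2055i)|1⟩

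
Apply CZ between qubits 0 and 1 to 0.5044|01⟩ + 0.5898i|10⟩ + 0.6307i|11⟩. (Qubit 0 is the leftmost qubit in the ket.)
0.5044|01⟩ + 0.5898i|10⟩ - 0.6307i|11⟩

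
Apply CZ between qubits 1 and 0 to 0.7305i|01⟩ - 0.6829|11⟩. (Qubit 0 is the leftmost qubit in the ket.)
0.7305i|01⟩ + 0.6829|11⟩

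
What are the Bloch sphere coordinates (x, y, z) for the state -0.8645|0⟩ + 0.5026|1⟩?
(-0.869, 0, 0.4948)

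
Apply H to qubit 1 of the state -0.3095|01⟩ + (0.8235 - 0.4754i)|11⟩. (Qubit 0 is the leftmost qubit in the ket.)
-0.2188|00⟩ + 0.2188|01⟩ + (0.5823 - 0.3362i)|10⟩ + (-0.5823 + 0.3362i)|11⟩

H on qubit 1 mixes each pair of kets that differ only in qubit 1: amplitudes (a, b) of (|…0…⟩, |…1…⟩) become ((a + b)/√2, (a − b)/√2). Kets absent from the input have amplitude 0.
(|00⟩, |01⟩): (a, b) = (0, -0.3095) → (-0.2188, 0.2188)
(|10⟩, |11⟩): (a, b) = (0, (0.8235 - 0.4754i)) → ((0.5823 - 0.3362i), (-0.5823 + 0.3362i))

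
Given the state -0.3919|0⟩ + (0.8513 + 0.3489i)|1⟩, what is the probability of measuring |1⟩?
0.8464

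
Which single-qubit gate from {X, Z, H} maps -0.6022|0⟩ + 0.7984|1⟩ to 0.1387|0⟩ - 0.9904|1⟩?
H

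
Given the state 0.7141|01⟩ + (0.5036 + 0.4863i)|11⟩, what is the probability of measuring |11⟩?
0.4901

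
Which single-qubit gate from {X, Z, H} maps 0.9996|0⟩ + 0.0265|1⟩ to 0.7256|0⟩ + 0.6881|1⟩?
H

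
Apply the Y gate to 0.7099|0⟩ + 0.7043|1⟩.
-0.7043i|0⟩ + 0.7099i|1⟩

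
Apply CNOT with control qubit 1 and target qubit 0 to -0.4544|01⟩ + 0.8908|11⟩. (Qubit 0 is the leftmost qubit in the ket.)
0.8908|01⟩ - 0.4544|11⟩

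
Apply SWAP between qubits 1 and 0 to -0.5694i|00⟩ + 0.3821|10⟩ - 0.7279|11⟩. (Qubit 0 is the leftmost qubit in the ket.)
-0.5694i|00⟩ + 0.3821|01⟩ - 0.7279|11⟩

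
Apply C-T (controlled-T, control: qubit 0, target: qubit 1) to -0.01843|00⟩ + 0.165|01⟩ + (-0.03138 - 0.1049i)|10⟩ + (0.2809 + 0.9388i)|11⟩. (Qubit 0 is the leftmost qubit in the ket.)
-0.01843|00⟩ + 0.165|01⟩ + (-0.03138 - 0.1049i)|10⟩ + (-0.4652 + 0.8625i)|11⟩

C-T leaves the control-|0⟩ kets |00⟩, |01⟩ unchanged and applies T to qubit 1 on the control-|1⟩ pair (|10⟩, |11⟩).
T = [[1, 0], [0, (1/√2 + (1/√2)i)]].
With a = amp(|10⟩) = (-0.03138 - 0.1049i) and b = amp(|11⟩) = (0.2809 + 0.9388i):
new amp(|10⟩) = (1)·a = (-0.03138 - 0.1049i)
new amp(|11⟩) = (1/√2 + (1/√2)i)·b = (-0.4652 + 0.8625i)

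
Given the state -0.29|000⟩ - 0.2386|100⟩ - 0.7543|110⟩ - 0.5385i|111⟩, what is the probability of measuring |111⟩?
0.29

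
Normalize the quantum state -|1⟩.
-|1⟩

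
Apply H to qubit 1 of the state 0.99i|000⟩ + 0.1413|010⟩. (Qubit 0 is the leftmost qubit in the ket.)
(0.09991 + 0.7i)|000⟩ + (-0.09991 + 0.7i)|010⟩

H on qubit 1 mixes each pair of kets that differ only in qubit 1: amplitudes (a, b) of (|…0…⟩, |…1…⟩) become ((a + b)/√2, (a − b)/√2). Kets absent from the input have amplitude 0.
(|000⟩, |010⟩): (a, b) = (0.99i, 0.1413) → ((0.09991 + 0.7i), (-0.09991 + 0.7i))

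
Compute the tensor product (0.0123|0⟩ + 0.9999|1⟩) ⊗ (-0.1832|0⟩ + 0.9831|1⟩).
-0.002253|00⟩ + 0.01209|01⟩ - 0.1832|10⟩ + 0.983|11⟩

amp(|b₁b₂…⟩) = product of the factor amplitudes for bits b₁, b₂, …; only kets whose every factor amplitude is nonzero survive.
|00⟩: (0.0123)(-0.1832) = -0.002253
|01⟩: (0.0123)(0.9831) = 0.01209
|10⟩: (0.9999)(-0.1832) = -0.1832
|11⟩: (0.9999)(0.9831) = 0.983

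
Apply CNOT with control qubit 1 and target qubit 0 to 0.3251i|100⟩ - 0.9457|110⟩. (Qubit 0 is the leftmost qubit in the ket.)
-0.9457|010⟩ + 0.3251i|100⟩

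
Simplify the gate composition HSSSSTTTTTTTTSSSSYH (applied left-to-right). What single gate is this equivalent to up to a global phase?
Y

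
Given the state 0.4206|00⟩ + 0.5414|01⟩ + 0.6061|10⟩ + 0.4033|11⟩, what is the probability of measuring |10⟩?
0.3674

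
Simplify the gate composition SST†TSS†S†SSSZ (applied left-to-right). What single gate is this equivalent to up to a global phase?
Z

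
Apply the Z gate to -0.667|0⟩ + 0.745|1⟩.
-0.667|0⟩ - 0.745|1⟩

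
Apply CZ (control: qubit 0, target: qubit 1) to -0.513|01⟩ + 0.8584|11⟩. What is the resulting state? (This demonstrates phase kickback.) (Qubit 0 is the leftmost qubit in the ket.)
-0.513|01⟩ - 0.8584|11⟩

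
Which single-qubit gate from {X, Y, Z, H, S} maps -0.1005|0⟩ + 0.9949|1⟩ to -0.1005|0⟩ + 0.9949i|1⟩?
S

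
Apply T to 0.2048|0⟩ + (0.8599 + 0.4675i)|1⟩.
0.2048|0⟩ + (0.2775 + 0.9386i)|1⟩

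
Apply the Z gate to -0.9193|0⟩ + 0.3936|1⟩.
-0.9193|0⟩ - 0.3936|1⟩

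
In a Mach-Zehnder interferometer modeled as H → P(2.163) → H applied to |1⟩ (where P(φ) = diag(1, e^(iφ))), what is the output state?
(0.7791 - 0.4149i)|0⟩ + (0.2209 + 0.4149i)|1⟩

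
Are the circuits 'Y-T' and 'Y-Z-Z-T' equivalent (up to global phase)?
Yes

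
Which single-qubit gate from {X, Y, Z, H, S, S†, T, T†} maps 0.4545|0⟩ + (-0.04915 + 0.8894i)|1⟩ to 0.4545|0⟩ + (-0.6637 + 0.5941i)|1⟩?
T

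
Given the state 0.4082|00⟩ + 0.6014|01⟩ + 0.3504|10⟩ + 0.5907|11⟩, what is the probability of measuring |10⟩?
0.1228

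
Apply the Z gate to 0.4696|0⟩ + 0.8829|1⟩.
0.4696|0⟩ - 0.8829|1⟩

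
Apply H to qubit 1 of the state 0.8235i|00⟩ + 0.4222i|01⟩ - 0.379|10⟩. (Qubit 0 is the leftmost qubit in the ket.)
0.8808i|00⟩ + 0.2838i|01⟩ - 0.268|10⟩ - 0.268|11⟩

H on qubit 1 mixes each pair of kets that differ only in qubit 1: amplitudes (a, b) of (|…0…⟩, |…1…⟩) become ((a + b)/√2, (a − b)/√2). Kets absent from the input have amplitude 0.
(|00⟩, |01⟩): (a, b) = (0.8235i, 0.4222i) → (0.8808i, 0.2838i)
(|10⟩, |11⟩): (a, b) = (-0.379, 0) → (-0.268, -0.268)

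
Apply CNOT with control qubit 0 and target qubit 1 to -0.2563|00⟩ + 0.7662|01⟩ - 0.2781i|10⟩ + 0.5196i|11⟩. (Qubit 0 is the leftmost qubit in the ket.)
-0.2563|00⟩ + 0.7662|01⟩ + 0.5196i|10⟩ - 0.2781i|11⟩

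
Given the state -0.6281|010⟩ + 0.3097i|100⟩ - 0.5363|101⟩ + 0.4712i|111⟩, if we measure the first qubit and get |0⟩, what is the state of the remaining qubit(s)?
-|10⟩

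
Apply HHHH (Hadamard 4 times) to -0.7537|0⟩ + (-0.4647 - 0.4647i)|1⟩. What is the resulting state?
-0.7537|0⟩ + (-0.4647 - 0.4647i)|1⟩

H² = I, so an even number of Hadamards cancels: H^4 = I and the state is unchanged.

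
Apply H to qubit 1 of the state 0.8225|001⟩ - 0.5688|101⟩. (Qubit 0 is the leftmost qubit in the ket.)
0.5816|001⟩ + 0.5816|011⟩ - 0.4022|101⟩ - 0.4022|111⟩

H on qubit 1 mixes each pair of kets that differ only in qubit 1: amplitudes (a, b) of (|…0…⟩, |…1…⟩) become ((a + b)/√2, (a − b)/√2). Kets absent from the input have amplitude 0.
(|001⟩, |011⟩): (a, b) = (0.8225, 0) → (0.5816, 0.5816)
(|101⟩, |111⟩): (a, b) = (-0.5688, 0) → (-0.4022, -0.4022)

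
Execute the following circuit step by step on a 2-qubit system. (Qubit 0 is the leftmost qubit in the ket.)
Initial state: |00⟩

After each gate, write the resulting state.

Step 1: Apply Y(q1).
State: i|01⟩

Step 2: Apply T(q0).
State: i|01⟩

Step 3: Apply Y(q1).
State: |00⟩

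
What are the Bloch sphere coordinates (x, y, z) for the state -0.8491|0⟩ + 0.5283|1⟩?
(-0.8972, 0, 0.4419)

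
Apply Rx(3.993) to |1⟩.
-0.9107i|0⟩ - 0.413|1⟩

Rx(3.993) = [[cos(θ/2), −i·sin(θ/2)], [−i·sin(θ/2), cos(θ/2)]]; θ = 3.993, cos(θ/2) ≈ -0.412962, sin(θ/2) ≈ 0.910748.
With a = amp(|0⟩) = 0 and b = amp(|1⟩) = 1:
new amp(|0⟩) = (-0.412962)·a + (-0.910748i)·b = -0.9107i
new amp(|1⟩) = (-0.910748i)·a + (-0.412962)·b = -0.413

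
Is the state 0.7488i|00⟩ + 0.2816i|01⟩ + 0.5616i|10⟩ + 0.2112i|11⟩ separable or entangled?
Separable

Writing the state as a|00⟩ + b|01⟩ + c|10⟩ + d|11⟩, it is a product state iff ad − bc = 0.
Here (a, b, c, d) = (0.7488i, 0.2816i, 0.5616i, 0.2112i): ad − bc = (0.7488i)(0.2112i) − (0.2816i)(0.5616i) = 0, so the state is separable.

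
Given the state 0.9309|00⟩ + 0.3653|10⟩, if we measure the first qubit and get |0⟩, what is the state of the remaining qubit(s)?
|0⟩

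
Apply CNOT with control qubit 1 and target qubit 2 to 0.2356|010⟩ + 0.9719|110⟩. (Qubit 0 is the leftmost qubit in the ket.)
0.2356|011⟩ + 0.9719|111⟩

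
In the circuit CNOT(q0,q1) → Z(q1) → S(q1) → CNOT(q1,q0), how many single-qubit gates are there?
2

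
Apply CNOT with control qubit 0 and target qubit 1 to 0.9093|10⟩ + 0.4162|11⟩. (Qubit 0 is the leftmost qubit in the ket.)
0.4162|10⟩ + 0.9093|11⟩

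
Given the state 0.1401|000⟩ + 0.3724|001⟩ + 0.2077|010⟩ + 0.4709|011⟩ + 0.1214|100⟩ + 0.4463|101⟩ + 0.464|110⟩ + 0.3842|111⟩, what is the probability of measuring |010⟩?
0.04314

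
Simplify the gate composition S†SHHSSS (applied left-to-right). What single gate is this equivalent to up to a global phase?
S†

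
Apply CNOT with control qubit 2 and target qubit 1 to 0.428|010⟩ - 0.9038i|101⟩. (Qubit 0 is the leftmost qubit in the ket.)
0.428|010⟩ - 0.9038i|111⟩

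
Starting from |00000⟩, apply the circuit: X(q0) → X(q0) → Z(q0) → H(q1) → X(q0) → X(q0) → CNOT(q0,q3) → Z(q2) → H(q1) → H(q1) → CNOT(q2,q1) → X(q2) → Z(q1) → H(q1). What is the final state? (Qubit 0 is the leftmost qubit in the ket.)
|01100⟩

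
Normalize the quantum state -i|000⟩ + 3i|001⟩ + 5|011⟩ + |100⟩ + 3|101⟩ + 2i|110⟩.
-0.1429i|000⟩ + 0.4286i|001⟩ + 0.7143|011⟩ + 0.1429|100⟩ + 0.4286|101⟩ + 0.2857i|110⟩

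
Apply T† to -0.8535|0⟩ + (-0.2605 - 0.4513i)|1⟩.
-0.8535|0⟩ + (-0.5033 - 0.1349i)|1⟩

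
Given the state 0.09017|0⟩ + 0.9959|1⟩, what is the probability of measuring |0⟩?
0.008131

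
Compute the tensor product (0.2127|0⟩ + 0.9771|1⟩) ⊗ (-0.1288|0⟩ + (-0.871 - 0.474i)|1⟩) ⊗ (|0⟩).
-0.0274|000⟩ + (-0.1853 - 0.1008i)|010⟩ - 0.1259|100⟩ + (-0.8511 - 0.4631i)|110⟩

amp(|b₁b₂…⟩) = product of the factor amplitudes for bits b₁, b₂, …; only kets whose every factor amplitude is nonzero survive.
|000⟩: (0.2127)(-0.1288)(1) = -0.0274
|010⟩: (0.2127)(-0.871 - 0.474i)(1) = (-0.1853 - 0.1008i)
|100⟩: (0.9771)(-0.1288)(1) = -0.1259
|110⟩: (0.9771)(-0.871 - 0.474i)(1) = (-0.8511 - 0.4631i)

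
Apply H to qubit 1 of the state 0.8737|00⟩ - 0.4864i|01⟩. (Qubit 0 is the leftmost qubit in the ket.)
(0.6178 - 0.3439i)|00⟩ + (0.6178 + 0.3439i)|01⟩

H on qubit 1 mixes each pair of kets that differ only in qubit 1: amplitudes (a, b) of (|…0…⟩, |…1…⟩) become ((a + b)/√2, (a − b)/√2). Kets absent from the input have amplitude 0.
(|00⟩, |01⟩): (a, b) = (0.8737, -0.4864i) → ((0.6178 - 0.3439i), (0.6178 + 0.3439i))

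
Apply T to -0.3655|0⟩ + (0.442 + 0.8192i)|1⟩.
-0.3655|0⟩ + (-0.2667 + 0.8918i)|1⟩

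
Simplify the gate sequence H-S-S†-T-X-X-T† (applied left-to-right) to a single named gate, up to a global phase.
H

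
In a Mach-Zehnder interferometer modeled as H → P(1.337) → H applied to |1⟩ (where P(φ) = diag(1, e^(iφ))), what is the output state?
(0.3842 - 0.4864i)|0⟩ + (0.6158 + 0.4864i)|1⟩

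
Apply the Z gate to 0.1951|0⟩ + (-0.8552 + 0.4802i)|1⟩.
0.1951|0⟩ + (0.8552 - 0.4802i)|1⟩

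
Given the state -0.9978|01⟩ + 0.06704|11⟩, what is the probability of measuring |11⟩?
0.004494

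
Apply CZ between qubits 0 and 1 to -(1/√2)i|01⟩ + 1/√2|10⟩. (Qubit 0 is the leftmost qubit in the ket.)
-(1/√2)i|01⟩ + 1/√2|10⟩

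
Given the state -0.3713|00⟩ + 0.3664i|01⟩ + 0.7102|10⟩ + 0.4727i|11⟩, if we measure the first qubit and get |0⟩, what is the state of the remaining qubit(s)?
-0.7118|0⟩ + 0.7024i|1⟩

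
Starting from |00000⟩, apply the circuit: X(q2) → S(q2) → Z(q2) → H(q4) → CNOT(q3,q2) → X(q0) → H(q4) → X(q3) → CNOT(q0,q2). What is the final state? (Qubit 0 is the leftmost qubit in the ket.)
-i|10010⟩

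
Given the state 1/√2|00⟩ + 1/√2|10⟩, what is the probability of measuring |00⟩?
1/2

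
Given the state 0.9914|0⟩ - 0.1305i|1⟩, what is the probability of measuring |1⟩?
0.01703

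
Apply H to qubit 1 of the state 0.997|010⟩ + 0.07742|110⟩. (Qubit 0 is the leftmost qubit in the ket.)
0.705|000⟩ - 0.705|010⟩ + 0.05474|100⟩ - 0.05474|110⟩

H on qubit 1 mixes each pair of kets that differ only in qubit 1: amplitudes (a, b) of (|…0…⟩, |…1…⟩) become ((a + b)/√2, (a − b)/√2). Kets absent from the input have amplitude 0.
(|000⟩, |010⟩): (a, b) = (0, 0.997) → (0.705, -0.705)
(|100⟩, |110⟩): (a, b) = (0, 0.07742) → (0.05474, -0.05474)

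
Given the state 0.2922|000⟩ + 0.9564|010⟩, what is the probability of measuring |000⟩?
0.08538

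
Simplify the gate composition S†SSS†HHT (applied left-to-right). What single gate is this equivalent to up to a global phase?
T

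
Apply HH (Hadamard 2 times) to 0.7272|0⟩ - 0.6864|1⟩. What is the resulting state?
0.7272|0⟩ - 0.6864|1⟩

H² = I, so an even number of Hadamards cancels: H^2 = I and the state is unchanged.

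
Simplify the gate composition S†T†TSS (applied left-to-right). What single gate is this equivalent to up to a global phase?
S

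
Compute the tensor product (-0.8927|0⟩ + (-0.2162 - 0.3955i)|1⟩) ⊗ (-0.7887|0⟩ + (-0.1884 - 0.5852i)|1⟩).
0.7041|00⟩ + (0.1682 + 0.5224i)|01⟩ + (0.1705 + 0.3119i)|10⟩ + (-0.1907 + 0.201i)|11⟩

amp(|b₁b₂…⟩) = product of the factor amplitudes for bits b₁, b₂, …; only kets whose every factor amplitude is nonzero survive.
|00⟩: (-0.8927)(-0.7887) = 0.7041
|01⟩: (-0.8927)(-0.1884 - 0.5852i) = (0.1682 + 0.5224i)
|10⟩: (-0.2162 - 0.3955i)(-0.7887) = (0.1705 + 0.3119i)
|11⟩: (-0.2162 - 0.3955i)(-0.1884 - 0.5852i) = (-0.1907 + 0.201i)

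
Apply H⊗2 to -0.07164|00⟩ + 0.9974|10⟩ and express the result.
0.4629|00⟩ + 0.4629|01⟩ - 0.5345|10⟩ - 0.5345|11⟩

H⊗2 gives amp(|y⟩) = (1/2) Σ_x (−1)^(x·y) amp(|x⟩), where x·y is the number of positions in which both x and y have a 1.
|00⟩: (-0.07164 + 0.9974)/2 = 0.4629
|01⟩: (-0.07164 + 0.9974)/2 = 0.4629
|10⟩: (-0.07164 - 0.9974)/2 = -0.5345
|11⟩: (-0.07164 - 0.9974)/2 = -0.5345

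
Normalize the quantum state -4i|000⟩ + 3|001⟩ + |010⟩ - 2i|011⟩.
-0.7303i|000⟩ + 0.5477|001⟩ + 0.1826|010⟩ - 0.3651i|011⟩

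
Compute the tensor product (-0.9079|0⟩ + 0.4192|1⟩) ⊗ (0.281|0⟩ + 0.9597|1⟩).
-0.2551|00⟩ - 0.8713|01⟩ + 0.1178|10⟩ + 0.4023|11⟩

amp(|b₁b₂…⟩) = product of the factor amplitudes for bits b₁, b₂, …; only kets whose every factor amplitude is nonzero survive.
|00⟩: (-0.9079)(0.281) = -0.2551
|01⟩: (-0.9079)(0.9597) = -0.8713
|10⟩: (0.4192)(0.281) = 0.1178
|11⟩: (0.4192)(0.9597) = 0.4023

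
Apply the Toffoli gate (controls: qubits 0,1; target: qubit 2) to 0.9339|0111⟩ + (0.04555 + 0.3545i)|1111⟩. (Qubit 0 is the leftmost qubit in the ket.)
0.9339|0111⟩ + (0.04555 + 0.3545i)|1101⟩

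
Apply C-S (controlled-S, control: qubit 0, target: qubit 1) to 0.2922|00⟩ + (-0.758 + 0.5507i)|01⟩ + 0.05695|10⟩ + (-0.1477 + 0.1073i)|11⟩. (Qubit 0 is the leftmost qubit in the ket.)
0.2922|00⟩ + (-0.758 + 0.5507i)|01⟩ + 0.05695|10⟩ + (-0.1073 - 0.1477i)|11⟩

C-S leaves the control-|0⟩ kets |00⟩, |01⟩ unchanged and applies S to qubit 1 on the control-|1⟩ pair (|10⟩, |11⟩).
S = [[1, 0], [0, i]].
With a = amp(|10⟩) = 0.05695 and b = amp(|11⟩) = (-0.1477 + 0.1073i):
new amp(|10⟩) = (1)·a = 0.05695
new amp(|11⟩) = (i)·b = (-0.1073 - 0.1477i)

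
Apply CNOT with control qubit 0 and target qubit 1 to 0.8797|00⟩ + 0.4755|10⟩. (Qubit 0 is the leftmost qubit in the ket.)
0.8797|00⟩ + 0.4755|11⟩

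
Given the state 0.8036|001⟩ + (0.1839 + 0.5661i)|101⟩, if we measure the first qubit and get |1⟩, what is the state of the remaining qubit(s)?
(0.309 + 0.9511i)|01⟩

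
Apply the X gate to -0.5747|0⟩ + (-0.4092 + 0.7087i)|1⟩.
(-0.4092 + 0.7087i)|0⟩ - 0.5747|1⟩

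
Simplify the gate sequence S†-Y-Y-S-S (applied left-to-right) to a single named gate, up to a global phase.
S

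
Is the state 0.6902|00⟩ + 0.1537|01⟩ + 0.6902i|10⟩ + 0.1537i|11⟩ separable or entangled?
Separable

Writing the state as a|00⟩ + b|01⟩ + c|10⟩ + d|11⟩, it is a product state iff ad − bc = 0.
Here (a, b, c, d) = (0.6902, 0.1537, 0.6902i, 0.1537i): ad − bc = (0.6902)(0.1537i) − (0.1537)(0.6902i) = 0, so the state is separable.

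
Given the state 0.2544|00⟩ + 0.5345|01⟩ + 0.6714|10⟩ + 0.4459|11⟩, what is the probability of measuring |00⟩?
0.06472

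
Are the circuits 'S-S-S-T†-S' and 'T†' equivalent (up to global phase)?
Yes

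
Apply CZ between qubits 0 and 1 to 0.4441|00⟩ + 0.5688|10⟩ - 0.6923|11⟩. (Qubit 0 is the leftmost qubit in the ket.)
0.4441|00⟩ + 0.5688|10⟩ + 0.6923|11⟩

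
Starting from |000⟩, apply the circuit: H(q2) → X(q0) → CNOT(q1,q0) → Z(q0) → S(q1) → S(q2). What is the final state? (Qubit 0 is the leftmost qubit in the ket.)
-1/√2|100⟩ - (1/√2)i|101⟩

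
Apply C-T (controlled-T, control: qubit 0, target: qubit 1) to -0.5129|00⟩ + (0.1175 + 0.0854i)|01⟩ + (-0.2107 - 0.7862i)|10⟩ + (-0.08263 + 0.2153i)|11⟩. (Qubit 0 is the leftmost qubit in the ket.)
-0.5129|00⟩ + (0.1175 + 0.0854i)|01⟩ + (-0.2107 - 0.7862i)|10⟩ + (-0.2107 + 0.09381i)|11⟩

C-T leaves the control-|0⟩ kets |00⟩, |01⟩ unchanged and applies T to qubit 1 on the control-|1⟩ pair (|10⟩, |11⟩).
T = [[1, 0], [0, (1/√2 + (1/√2)i)]].
With a = amp(|10⟩) = (-0.2107 - 0.7862i) and b = amp(|11⟩) = (-0.08263 + 0.2153i):
new amp(|10⟩) = (1)·a = (-0.2107 - 0.7862i)
new amp(|11⟩) = (1/√2 + (1/√2)i)·b = (-0.2107 + 0.09381i)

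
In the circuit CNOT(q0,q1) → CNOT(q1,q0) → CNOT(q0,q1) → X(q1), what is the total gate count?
4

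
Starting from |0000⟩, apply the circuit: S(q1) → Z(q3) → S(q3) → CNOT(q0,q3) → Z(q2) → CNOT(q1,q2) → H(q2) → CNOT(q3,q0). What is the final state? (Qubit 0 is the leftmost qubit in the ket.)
1/√2|0000⟩ + 1/√2|0010⟩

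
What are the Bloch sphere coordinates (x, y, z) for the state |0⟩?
(0, 0, 1)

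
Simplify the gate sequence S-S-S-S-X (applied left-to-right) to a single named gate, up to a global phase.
X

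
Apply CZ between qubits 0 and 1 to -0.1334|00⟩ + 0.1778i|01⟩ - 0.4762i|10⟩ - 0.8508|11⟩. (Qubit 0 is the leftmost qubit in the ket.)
-0.1334|00⟩ + 0.1778i|01⟩ - 0.4762i|10⟩ + 0.8508|11⟩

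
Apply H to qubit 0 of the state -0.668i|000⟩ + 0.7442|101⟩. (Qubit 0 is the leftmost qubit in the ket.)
-0.4723i|000⟩ + 0.5262|001⟩ - 0.4723i|100⟩ - 0.5262|101⟩

H on qubit 0 mixes each pair of kets that differ only in qubit 0: amplitudes (a, b) of (|…0…⟩, |…1…⟩) become ((a + b)/√2, (a − b)/√2). Kets absent from the input have amplitude 0.
(|000⟩, |100⟩): (a, b) = (-0.668i, 0) → (-0.4723i, -0.4723i)
(|001⟩, |101⟩): (a, b) = (0, 0.7442) → (0.5262, -0.5262)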